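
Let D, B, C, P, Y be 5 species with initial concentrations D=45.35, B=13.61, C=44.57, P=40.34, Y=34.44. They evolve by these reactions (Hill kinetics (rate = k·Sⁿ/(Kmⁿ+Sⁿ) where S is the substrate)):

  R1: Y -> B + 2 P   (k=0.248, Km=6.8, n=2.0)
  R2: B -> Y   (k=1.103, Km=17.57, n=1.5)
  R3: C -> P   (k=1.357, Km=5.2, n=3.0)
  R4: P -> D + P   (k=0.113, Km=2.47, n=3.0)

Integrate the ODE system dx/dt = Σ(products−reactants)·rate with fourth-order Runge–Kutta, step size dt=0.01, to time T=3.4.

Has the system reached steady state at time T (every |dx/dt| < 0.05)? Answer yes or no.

RK4 with dt=0.01: 340 steps to T=3.4. Trajectory (selected grid times):
t=0.00: D=45.35 B=13.61 C=44.57 P=40.34 Y=34.44
t=0.38: D=45.39 B=13.53 C=44.06 P=41.04 Y=34.52
t=0.76: D=45.44 B=13.45 C=43.54 P=41.73 Y=34.60
t=1.13: D=45.48 B=13.38 C=43.04 P=42.41 Y=34.67
t=1.51: D=45.52 B=13.30 C=42.52 P=43.11 Y=34.75
t=1.89: D=45.56 B=13.23 C=42.01 P=43.80 Y=34.82
t=2.27: D=45.61 B=13.15 C=41.50 P=44.50 Y=34.90
t=2.64: D=45.65 B=13.08 C=40.99 P=45.18 Y=34.97
t=3.02: D=45.69 B=13.01 C=40.48 P=45.87 Y=35.04
t=3.40: D=45.73 B=12.94 C=39.96 P=46.57 Y=35.11
Rates at T: R1=0.2390, R2=0.4270, R3=1.3540, R4=0.1130
dx/dt at T (Σ net stoichiometry × rate): D=+0.1130, B=-0.1880, C=-1.3540, P=+1.8321, Y=+0.1880
Largest |dx/dt| is |+1.8321| (P) ≥ 0.05 → not steady.

Steady state at T: no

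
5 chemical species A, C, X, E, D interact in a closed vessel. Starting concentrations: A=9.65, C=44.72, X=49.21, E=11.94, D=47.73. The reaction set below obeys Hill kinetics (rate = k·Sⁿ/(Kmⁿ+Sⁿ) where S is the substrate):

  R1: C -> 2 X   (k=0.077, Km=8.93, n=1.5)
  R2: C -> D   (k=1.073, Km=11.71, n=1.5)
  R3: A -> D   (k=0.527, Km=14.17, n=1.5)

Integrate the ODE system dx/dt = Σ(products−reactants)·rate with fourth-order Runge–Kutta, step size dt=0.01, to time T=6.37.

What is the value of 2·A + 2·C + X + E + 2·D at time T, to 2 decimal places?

Check how each reaction changes W = 2·A + 2·C + X + E + 2·D (weight of products minus weight of reactants):
R1: C -> 2 X: (1·2) − (2·1) = 2 − 2 = 0
R2: C -> D: (2·1) − (2·1) = 2 − 2 = 0
R3: A -> D: (2·1) − (2·1) = 2 − 2 = 0
Every reaction leaves W unchanged, so W is conserved and no simulation is needed: W(T) = W(0) = 2·9.65 + 2·44.72 + 49.21 + 11.94 + 2·47.73 = 265.35

Value at T = 265.35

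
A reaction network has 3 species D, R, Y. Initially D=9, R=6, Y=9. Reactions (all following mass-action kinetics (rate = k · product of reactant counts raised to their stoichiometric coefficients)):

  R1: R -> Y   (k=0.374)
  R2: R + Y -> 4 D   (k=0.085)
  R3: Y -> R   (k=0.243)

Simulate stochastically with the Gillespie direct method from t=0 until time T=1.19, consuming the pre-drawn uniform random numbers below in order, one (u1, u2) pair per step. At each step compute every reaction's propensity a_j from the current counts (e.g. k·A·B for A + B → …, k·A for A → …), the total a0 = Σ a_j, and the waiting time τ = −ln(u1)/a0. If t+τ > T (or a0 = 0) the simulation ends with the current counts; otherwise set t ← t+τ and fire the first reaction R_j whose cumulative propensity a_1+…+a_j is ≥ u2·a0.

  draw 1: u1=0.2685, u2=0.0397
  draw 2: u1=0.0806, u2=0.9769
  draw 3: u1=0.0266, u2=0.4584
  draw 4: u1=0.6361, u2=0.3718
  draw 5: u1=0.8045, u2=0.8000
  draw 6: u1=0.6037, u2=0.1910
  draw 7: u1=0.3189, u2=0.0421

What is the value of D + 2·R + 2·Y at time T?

Check how each reaction changes W = D + 2·R + 2·Y (weight of products minus weight of reactants):
R1: R -> Y: (2·1) − (2·1) = 2 − 2 = 0
R2: R + Y -> 4 D: (1·4) − (2·1 + 2·1) = 4 − 4 = 0
R3: Y -> R: (2·1) − (2·1) = 2 − 2 = 0
Every reaction leaves W unchanged, so W is conserved and no simulation is needed: W(T) = W(0) = 9 + 2·6 + 2·9 = 39

Value at T = 39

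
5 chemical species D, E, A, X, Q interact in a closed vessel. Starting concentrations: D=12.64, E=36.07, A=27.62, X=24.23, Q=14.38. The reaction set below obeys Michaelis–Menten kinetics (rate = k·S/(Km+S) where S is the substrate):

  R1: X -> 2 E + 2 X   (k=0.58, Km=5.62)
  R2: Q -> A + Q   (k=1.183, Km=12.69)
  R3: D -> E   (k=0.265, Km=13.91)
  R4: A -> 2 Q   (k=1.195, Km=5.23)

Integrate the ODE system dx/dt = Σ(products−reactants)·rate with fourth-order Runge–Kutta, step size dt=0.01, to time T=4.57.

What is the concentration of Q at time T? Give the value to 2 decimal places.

RK4 with dt=0.01: 457 steps to T=4.57. Trajectory (selected grid times):
t=0.00: D=12.64 E=36.07 A=27.62 X=24.23 Q=14.38
t=0.51: D=12.58 E=36.61 A=27.43 X=24.47 Q=15.40
t=1.02: D=12.51 E=37.16 A=27.26 X=24.71 Q=16.43
t=1.52: D=12.45 E=37.70 A=27.09 X=24.95 Q=17.43
t=2.03: D=12.39 E=38.24 A=26.94 X=25.19 Q=18.45
t=2.54: D=12.32 E=38.79 A=26.79 X=25.43 Q=19.47
t=3.05: D=12.26 E=39.34 A=26.65 X=25.67 Q=20.49
t=3.55: D=12.20 E=39.88 A=26.52 X=25.91 Q=21.49
t=4.06: D=12.13 E=40.43 A=26.39 X=26.16 Q=22.51
t=4.57: D=12.07 E=40.98 A=26.27 X=26.40 Q=23.52
Read off Q at T=4.57: 23.52

Q at T = 23.52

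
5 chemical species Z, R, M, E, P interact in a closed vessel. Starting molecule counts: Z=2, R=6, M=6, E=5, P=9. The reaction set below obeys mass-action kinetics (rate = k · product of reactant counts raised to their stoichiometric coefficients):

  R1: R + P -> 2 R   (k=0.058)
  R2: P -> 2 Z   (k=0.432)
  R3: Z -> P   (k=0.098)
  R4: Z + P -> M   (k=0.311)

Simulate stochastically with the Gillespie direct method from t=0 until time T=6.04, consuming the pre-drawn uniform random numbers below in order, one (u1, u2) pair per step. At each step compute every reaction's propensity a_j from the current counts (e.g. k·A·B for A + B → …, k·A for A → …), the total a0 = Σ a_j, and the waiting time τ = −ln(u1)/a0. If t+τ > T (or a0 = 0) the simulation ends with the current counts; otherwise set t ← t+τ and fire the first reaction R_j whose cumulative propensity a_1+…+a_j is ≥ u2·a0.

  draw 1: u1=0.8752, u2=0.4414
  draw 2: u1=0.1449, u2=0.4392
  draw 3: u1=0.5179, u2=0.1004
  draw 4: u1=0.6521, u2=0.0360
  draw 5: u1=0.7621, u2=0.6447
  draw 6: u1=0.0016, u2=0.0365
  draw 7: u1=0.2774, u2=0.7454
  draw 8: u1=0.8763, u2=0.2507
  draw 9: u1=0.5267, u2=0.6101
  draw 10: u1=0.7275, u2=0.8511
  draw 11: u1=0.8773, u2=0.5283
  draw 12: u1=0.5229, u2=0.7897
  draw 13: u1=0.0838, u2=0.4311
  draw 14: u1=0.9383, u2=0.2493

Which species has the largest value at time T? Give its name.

Dominant species at T: R

t=0.000: Z=2 R=6 M=6 E=5 P=9
Draw 1: a1=3.132, a2=3.888, a3=0.196, a4=5.598, a0=12.814; τ=−ln(0.8752)/12.814=0.010 → t=0.010; u2·a0=0.4414·12.814=5.656; a1=3.132 < 5.656 ≤ a1+a2=7.020 → R2 fires; Z=4 R=6 M=6 E=5 P=8
Draw 2: a1=2.784, a2=3.456, a3=0.392, a4=9.952, a0=16.584; τ=−ln(0.1449)/16.584=0.116 → t=0.127; u2·a0=0.4392·16.584=7.284; a1+…+a3=6.632 < 7.284 ≤ a1+…+a4=16.584 → R4 fires; Z=3 R=6 M=7 E=5 P=7
Draw 3: a1=2.436, a2=3.024, a3=0.294, a4=6.531, a0=12.285; τ=−ln(0.5179)/12.285=0.054 → t=0.180; u2·a0=0.1004·12.285=1.233 ≤ a1=2.436 → R1 fires; Z=3 R=7 M=7 E=5 P=6
Draw 4: a1=2.436, a2=2.592, a3=0.294, a4=5.598, a0=10.920; τ=−ln(0.6521)/10.920=0.039 → t=0.220; u2·a0=0.0360·10.920=0.393 ≤ a1=2.436 → R1 fires; Z=3 R=8 M=7 E=5 P=5
Draw 5: a1=2.320, a2=2.160, a3=0.294, a4=4.665, a0=9.439; τ=−ln(0.7621)/9.439=0.029 → t=0.248; u2·a0=0.6447·9.439=6.085; a1+…+a3=4.774 < 6.085 ≤ a1+…+a4=9.439 → R4 fires; Z=2 R=8 M=8 E=5 P=4
Draw 6: a1=1.856, a2=1.728, a3=0.196, a4=2.488, a0=6.268; τ=−ln(0.0016)/6.268=1.027 → t=1.275; u2·a0=0.0365·6.268=0.229 ≤ a1=1.856 → R1 fires; Z=2 R=9 M=8 E=5 P=3
Draw 7: a1=1.566, a2=1.296, a3=0.196, a4=1.866, a0=4.924; τ=−ln(0.2774)/4.924=0.260 → t=1.536; u2·a0=0.7454·4.924=3.670; a1+…+a3=3.058 < 3.670 ≤ a1+…+a4=4.924 → R4 fires; Z=1 R=9 M=9 E=5 P=2
Draw 8: a1=1.044, a2=0.864, a3=0.098, a4=0.622, a0=2.628; τ=−ln(0.8763)/2.628=0.050 → t=1.586; u2·a0=0.2507·2.628=0.659 ≤ a1=1.044 → R1 fires; Z=1 R=10 M=9 E=5 P=1
Draw 9: a1=0.580, a2=0.432, a3=0.098, a4=0.311, a0=1.421; τ=−ln(0.5267)/1.421=0.451 → t=2.037; u2·a0=0.6101·1.421=0.867; a1=0.580 < 0.867 ≤ a1+a2=1.012 → R2 fires; Z=3 R=10 M=9 E=5 P=0
Draw 10: a1=0.000, a2=0.000, a3=0.294, a4=0.000, a0=0.294; τ=−ln(0.7275)/0.294=1.082 → t=3.119; u2·a0=0.8511·0.294=0.250; a1+a2=0.000 < 0.250 ≤ a1+…+a3=0.294 → R3 fires; Z=2 R=10 M=9 E=5 P=1
Draw 11: a1=0.580, a2=0.432, a3=0.196, a4=0.622, a0=1.830; τ=−ln(0.8773)/1.830=0.072 → t=3.191; u2·a0=0.5283·1.830=0.967; a1=0.580 < 0.967 ≤ a1+a2=1.012 → R2 fires; Z=4 R=10 M=9 E=5 P=0
Draw 12: a1=0.000, a2=0.000, a3=0.392, a4=0.000, a0=0.392; τ=−ln(0.5229)/0.392=1.654 → t=4.845; u2·a0=0.7897·0.392=0.310; a1+a2=0.000 < 0.310 ≤ a1+…+a3=0.392 → R3 fires; Z=3 R=10 M=9 E=5 P=1
Draw 13: a1=0.580, a2=0.432, a3=0.294, a4=0.933, a0=2.239; τ=−ln(0.0838)/2.239=1.107 → t=5.952; u2·a0=0.4311·2.239=0.965; a1=0.580 < 0.965 ≤ a1+a2=1.012 → R2 fires; Z=5 R=10 M=9 E=5 P=0
Draw 14: a1=0.000, a2=0.000, a3=0.490, a4=0.000, a0=0.490; τ=−ln(0.9383)/0.490=0.130 → t=6.082 > T=6.04: stop.
At T=6.04: Z=5 R=10 M=9 E=5 P=0; the largest is R.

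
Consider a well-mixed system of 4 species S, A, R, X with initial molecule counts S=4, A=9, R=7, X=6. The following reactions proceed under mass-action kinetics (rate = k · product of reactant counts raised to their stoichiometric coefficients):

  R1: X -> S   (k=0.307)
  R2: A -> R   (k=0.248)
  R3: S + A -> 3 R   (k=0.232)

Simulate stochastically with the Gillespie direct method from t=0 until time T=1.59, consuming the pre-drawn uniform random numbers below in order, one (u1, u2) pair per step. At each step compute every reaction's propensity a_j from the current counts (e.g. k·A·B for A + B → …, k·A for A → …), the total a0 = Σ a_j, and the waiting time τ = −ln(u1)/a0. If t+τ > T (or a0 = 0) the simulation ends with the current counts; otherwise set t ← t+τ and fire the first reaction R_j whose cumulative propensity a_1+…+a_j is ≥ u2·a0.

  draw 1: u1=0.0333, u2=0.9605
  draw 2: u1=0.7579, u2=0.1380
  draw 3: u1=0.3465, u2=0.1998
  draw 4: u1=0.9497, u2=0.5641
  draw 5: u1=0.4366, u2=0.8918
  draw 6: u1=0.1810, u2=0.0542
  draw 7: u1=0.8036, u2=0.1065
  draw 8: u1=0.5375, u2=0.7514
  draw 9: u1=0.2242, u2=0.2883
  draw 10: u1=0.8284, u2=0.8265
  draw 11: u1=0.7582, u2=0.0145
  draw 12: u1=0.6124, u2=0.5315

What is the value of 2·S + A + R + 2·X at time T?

Check how each reaction changes W = 2·S + A + R + 2·X (weight of products minus weight of reactants):
R1: X -> S: (2·1) − (2·1) = 2 − 2 = 0
R2: A -> R: (1·1) − (1·1) = 1 − 1 = 0
R3: S + A -> 3 R: (1·3) − (2·1 + 1·1) = 3 − 3 = 0
Every reaction leaves W unchanged, so W is conserved and no simulation is needed: W(T) = W(0) = 2·4 + 9 + 7 + 2·6 = 36

Value at T = 36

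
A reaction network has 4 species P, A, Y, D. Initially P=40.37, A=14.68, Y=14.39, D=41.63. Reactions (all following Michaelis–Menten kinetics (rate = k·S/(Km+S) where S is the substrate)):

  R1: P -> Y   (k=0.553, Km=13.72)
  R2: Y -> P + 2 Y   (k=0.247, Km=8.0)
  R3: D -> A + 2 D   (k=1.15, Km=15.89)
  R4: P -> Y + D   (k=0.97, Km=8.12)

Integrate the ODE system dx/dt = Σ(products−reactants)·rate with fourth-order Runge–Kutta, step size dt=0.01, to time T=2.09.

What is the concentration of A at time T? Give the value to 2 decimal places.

RK4 with dt=0.01: 209 steps to T=2.09. Trajectory (selected grid times):
t=0.00: P=40.37 A=14.68 Y=14.39 D=41.63
t=0.23: P=40.13 A=14.87 Y=14.71 D=42.01
t=0.46: P=39.88 A=15.06 Y=15.02 D=42.38
t=0.70: P=39.63 A=15.26 Y=15.36 D=42.78
t=0.93: P=39.39 A=15.46 Y=15.67 D=43.16
t=1.16: P=39.15 A=15.65 Y=15.99 D=43.54
t=1.39: P=38.91 A=15.85 Y=16.31 D=43.91
t=1.63: P=38.65 A=16.05 Y=16.64 D=44.31
t=1.86: P=38.42 A=16.24 Y=16.95 D=44.69
t=2.09: P=38.18 A=16.44 Y=17.27 D=45.07
Read off A at T=2.09: 16.44

A at T = 16.44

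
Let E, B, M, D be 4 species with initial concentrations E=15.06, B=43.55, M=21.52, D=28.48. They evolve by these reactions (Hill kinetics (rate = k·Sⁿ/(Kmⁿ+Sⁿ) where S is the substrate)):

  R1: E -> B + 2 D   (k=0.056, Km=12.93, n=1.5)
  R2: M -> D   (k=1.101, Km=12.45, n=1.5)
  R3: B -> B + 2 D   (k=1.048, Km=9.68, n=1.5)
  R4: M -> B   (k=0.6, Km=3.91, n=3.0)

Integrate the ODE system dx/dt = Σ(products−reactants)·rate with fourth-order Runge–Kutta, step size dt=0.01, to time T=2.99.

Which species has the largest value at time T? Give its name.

Dominant species at T: B

RK4 with dt=0.01: 299 steps to T=2.99. Trajectory (selected grid times):
t=0.00: E=15.06 B=43.55 M=21.52 D=28.48
t=0.33: E=15.05 B=43.76 M=21.07 D=29.38
t=0.66: E=15.04 B=43.96 M=20.63 D=30.27
t=1.00: E=15.03 B=44.18 M=20.17 D=31.19
t=1.33: E=15.02 B=44.38 M=19.73 D=32.09
t=1.66: E=15.01 B=44.59 M=19.29 D=32.98
t=1.99: E=15.00 B=44.80 M=18.86 D=33.86
t=2.33: E=14.99 B=45.01 M=18.42 D=34.77
t=2.66: E=14.98 B=45.22 M=17.99 D=35.65
t=2.99: E=14.97 B=45.42 M=17.56 D=36.53
At T=2.99: E=14.97 B=45.42 M=17.56 D=36.53; the largest is B.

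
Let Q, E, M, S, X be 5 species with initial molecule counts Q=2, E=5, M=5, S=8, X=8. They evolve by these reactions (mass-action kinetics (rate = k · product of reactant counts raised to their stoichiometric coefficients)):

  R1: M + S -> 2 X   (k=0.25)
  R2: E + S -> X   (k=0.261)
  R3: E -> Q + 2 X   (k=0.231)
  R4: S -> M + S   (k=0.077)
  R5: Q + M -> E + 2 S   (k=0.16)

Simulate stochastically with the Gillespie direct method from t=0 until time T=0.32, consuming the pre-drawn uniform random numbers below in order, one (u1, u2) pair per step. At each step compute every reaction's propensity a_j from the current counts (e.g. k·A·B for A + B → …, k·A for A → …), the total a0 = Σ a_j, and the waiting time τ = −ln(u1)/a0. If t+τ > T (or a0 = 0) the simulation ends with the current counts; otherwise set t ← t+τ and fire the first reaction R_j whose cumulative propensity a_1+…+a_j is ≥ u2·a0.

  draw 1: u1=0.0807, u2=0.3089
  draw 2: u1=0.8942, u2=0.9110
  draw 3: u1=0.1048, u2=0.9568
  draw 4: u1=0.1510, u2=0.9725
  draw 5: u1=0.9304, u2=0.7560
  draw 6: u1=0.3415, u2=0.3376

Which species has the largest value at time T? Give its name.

t=0.000: Q=2 E=5 M=5 S=8 X=8
Draw 1: a1=10.000, a2=10.440, a3=1.155, a4=0.616, a5=1.600, a0=23.811; τ=−ln(0.0807)/23.811=0.106 → t=0.106; u2·a0=0.3089·23.811=7.355 ≤ a1=10.000 → R1 fires; Q=2 E=5 M=4 S=7 X=10
Draw 2: a1=7.000, a2=9.135, a3=1.155, a4=0.539, a5=1.280, a0=19.109; τ=−ln(0.8942)/19.109=0.006 → t=0.112; u2·a0=0.9110·19.109=17.408; a1+…+a3=17.290 < 17.408 ≤ a1+…+a4=17.829 → R4 fires; Q=2 E=5 M=5 S=7 X=10
Draw 3: a1=8.750, a2=9.135, a3=1.155, a4=0.539, a5=1.600, a0=21.179; τ=−ln(0.1048)/21.179=0.107 → t=0.218; u2·a0=0.9568·21.179=20.264; a1+…+a4=19.579 < 20.264 ≤ a1+…+a5=21.179 → R5 fires; Q=1 E=6 M=4 S=9 X=10
Draw 4: a1=9.000, a2=14.094, a3=1.386, a4=0.693, a5=0.640, a0=25.813; τ=−ln(0.1510)/25.813=0.073 → t=0.291; u2·a0=0.9725·25.813=25.103; a1+…+a3=24.480 < 25.103 ≤ a1+…+a4=25.173 → R4 fires; Q=1 E=6 M=5 S=9 X=10
Draw 5: a1=11.250, a2=14.094, a3=1.386, a4=0.693, a5=0.800, a0=28.223; τ=−ln(0.9304)/28.223=0.003 → t=0.294; u2·a0=0.7560·28.223=21.337; a1=11.250 < 21.337 ≤ a1+a2=25.344 → R2 fires; Q=1 E=5 M=5 S=8 X=11
Draw 6: a1=10.000, a2=10.440, a3=1.155, a4=0.616, a5=0.800, a0=23.011; τ=−ln(0.3415)/23.011=0.047 → t=0.341 > T=0.32: stop.
At T=0.32: Q=1 E=5 M=5 S=8 X=11; the largest is X.

Dominant species at T: X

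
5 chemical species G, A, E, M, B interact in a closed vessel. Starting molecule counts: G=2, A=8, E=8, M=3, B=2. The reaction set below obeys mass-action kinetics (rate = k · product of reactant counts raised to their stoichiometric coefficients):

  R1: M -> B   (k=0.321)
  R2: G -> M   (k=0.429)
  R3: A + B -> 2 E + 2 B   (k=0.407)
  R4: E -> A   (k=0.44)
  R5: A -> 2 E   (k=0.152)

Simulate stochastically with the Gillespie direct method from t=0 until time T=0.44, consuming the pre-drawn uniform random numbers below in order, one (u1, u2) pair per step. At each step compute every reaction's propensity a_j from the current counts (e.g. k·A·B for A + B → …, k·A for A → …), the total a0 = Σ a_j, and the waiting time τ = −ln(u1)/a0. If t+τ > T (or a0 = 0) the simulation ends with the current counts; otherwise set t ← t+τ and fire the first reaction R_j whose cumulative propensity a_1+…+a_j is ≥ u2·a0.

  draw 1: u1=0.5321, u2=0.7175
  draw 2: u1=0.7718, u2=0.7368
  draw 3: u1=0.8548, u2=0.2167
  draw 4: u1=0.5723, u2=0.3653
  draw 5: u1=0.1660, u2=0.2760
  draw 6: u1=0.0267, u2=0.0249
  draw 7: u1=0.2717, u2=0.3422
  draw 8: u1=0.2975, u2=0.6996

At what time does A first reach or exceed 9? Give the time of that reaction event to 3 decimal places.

t=0.000: G=2 A=8 E=8 M=3 B=2
Draw 1: a1=0.963, a2=0.858, a3=6.512, a4=3.520, a5=1.216, a0=13.069; τ=−ln(0.5321)/13.069=0.048 → t=0.048; u2·a0=0.7175·13.069=9.377; a1+…+a3=8.333 < 9.377 ≤ a1+…+a4=11.853 → R4 fires; G=2 A=9 E=7 M=3 B=2
Draw 2: a1=0.963, a2=0.858, a3=7.326, a4=3.080, a5=1.368, a0=13.595; τ=−ln(0.7718)/13.595=0.019 → t=0.067; u2·a0=0.7368·13.595=10.017; a1+…+a3=9.147 < 10.017 ≤ a1+…+a4=12.227 → R4 fires; G=2 A=10 E=6 M=3 B=2
Draw 3: a1=0.963, a2=0.858, a3=8.140, a4=2.640, a5=1.520, a0=14.121; τ=−ln(0.8548)/14.121=0.011 → t=0.078; u2·a0=0.2167·14.121=3.060; a1+a2=1.821 < 3.060 ≤ a1+…+a3=9.961 → R3 fires; G=2 A=9 E=8 M=3 B=3
Draw 4: a1=0.963, a2=0.858, a3=10.989, a4=3.520, a5=1.368, a0=17.698; τ=−ln(0.5723)/17.698=0.032 → t=0.110; u2·a0=0.3653·17.698=6.465; a1+a2=1.821 < 6.465 ≤ a1+…+a3=12.810 → R3 fires; G=2 A=8 E=10 M=3 B=4
Draw 5: a1=0.963, a2=0.858, a3=13.024, a4=4.400, a5=1.216, a0=20.461; τ=−ln(0.1660)/20.461=0.088 → t=0.198; u2·a0=0.2760·20.461=5.647; a1+a2=1.821 < 5.647 ≤ a1+…+a3=14.845 → R3 fires; G=2 A=7 E=12 M=3 B=5
Draw 6: a1=0.963, a2=0.858, a3=14.245, a4=5.280, a5=1.064, a0=22.410; τ=−ln(0.0267)/22.410=0.162 → t=0.359; u2·a0=0.0249·22.410=0.558 ≤ a1=0.963 → R1 fires; G=2 A=7 E=12 M=2 B=6
Draw 7: a1=0.642, a2=0.858, a3=17.094, a4=5.280, a5=1.064, a0=24.938; τ=−ln(0.2717)/24.938=0.052 → t=0.412; u2·a0=0.3422·24.938=8.534; a1+a2=1.500 < 8.534 ≤ a1+…+a3=18.594 → R3 fires; G=2 A=6 E=14 M=2 B=7
Draw 8: a1=0.642, a2=0.858, a3=17.094, a4=6.160, a5=0.912, a0=25.666; τ=−ln(0.2975)/25.666=0.047 → t=0.459 > T=0.44: stop.
A first becomes ≥ 9 when it reaches 9 at the event at t=0.048.

Threshold first reached at t = 0.048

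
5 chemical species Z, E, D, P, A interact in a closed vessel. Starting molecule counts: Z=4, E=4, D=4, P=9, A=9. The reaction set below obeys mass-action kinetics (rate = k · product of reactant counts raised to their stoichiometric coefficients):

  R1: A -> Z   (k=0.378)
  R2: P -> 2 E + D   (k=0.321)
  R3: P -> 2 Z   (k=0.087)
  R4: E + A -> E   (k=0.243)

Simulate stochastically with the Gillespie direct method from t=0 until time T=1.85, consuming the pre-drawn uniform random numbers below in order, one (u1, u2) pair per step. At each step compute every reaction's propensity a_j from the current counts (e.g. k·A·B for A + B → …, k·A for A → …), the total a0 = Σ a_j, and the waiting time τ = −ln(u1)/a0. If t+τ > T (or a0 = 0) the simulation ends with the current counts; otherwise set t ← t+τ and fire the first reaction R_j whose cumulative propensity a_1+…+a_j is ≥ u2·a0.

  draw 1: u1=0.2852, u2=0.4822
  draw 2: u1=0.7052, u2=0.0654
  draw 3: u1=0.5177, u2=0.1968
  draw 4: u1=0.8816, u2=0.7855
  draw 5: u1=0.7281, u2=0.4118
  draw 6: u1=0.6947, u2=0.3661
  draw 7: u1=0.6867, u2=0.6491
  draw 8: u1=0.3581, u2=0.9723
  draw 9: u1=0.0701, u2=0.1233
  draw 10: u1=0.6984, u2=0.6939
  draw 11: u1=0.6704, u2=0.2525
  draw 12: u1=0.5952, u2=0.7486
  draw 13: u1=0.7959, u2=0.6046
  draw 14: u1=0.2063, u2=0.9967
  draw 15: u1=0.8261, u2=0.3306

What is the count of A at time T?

A at T = 0

t=0.000: Z=4 E=4 D=4 P=9 A=9
Draw 1: a1=3.402, a2=2.889, a3=0.783, a4=8.748, a0=15.822; τ=−ln(0.2852)/15.822=0.079 → t=0.079; u2·a0=0.4822·15.822=7.629; a1+…+a3=7.074 < 7.629 ≤ a1+…+a4=15.822 → R4 fires; Z=4 E=4 D=4 P=9 A=8
Draw 2: a1=3.024, a2=2.889, a3=0.783, a4=7.776, a0=14.472; τ=−ln(0.7052)/14.472=0.024 → t=0.103; u2·a0=0.0654·14.472=0.946 ≤ a1=3.024 → R1 fires; Z=5 E=4 D=4 P=9 A=7
Draw 3: a1=2.646, a2=2.889, a3=0.783, a4=6.804, a0=13.122; τ=−ln(0.5177)/13.122=0.050 → t=0.154; u2·a0=0.1968·13.122=2.582 ≤ a1=2.646 → R1 fires; Z=6 E=4 D=4 P=9 A=6
Draw 4: a1=2.268, a2=2.889, a3=0.783, a4=5.832, a0=11.772; τ=−ln(0.8816)/11.772=0.011 → t=0.164; u2·a0=0.7855·11.772=9.247; a1+…+a3=5.940 < 9.247 ≤ a1+…+a4=11.772 → R4 fires; Z=6 E=4 D=4 P=9 A=5
Draw 5: a1=1.890, a2=2.889, a3=0.783, a4=4.860, a0=10.422; τ=−ln(0.7281)/10.422=0.030 → t=0.195; u2·a0=0.4118·10.422=4.292; a1=1.890 < 4.292 ≤ a1+a2=4.779 → R2 fires; Z=6 E=6 D=5 P=8 A=5
Draw 6: a1=1.890, a2=2.568, a3=0.696, a4=7.290, a0=12.444; τ=−ln(0.6947)/12.444=0.029 → t=0.224; u2·a0=0.3661·12.444=4.556; a1+a2=4.458 < 4.556 ≤ a1+…+a3=5.154 → R3 fires; Z=8 E=6 D=5 P=7 A=5
Draw 7: a1=1.890, a2=2.247, a3=0.609, a4=7.290, a0=12.036; τ=−ln(0.6867)/12.036=0.031 → t=0.255; u2·a0=0.6491·12.036=7.813; a1+…+a3=4.746 < 7.813 ≤ a1+…+a4=12.036 → R4 fires; Z=8 E=6 D=5 P=7 A=4
Draw 8: a1=1.512, a2=2.247, a3=0.609, a4=5.832, a0=10.200; τ=−ln(0.3581)/10.200=0.101 → t=0.356; u2·a0=0.9723·10.200=9.917; a1+…+a3=4.368 < 9.917 ≤ a1+…+a4=10.200 → R4 fires; Z=8 E=6 D=5 P=7 A=3
Draw 9: a1=1.134, a2=2.247, a3=0.609, a4=4.374, a0=8.364; τ=−ln(0.0701)/8.364=0.318 → t=0.674; u2·a0=0.1233·8.364=1.031 ≤ a1=1.134 → R1 fires; Z=9 E=6 D=5 P=7 A=2
Draw 10: a1=0.756, a2=2.247, a3=0.609, a4=2.916, a0=6.528; τ=−ln(0.6984)/6.528=0.055 → t=0.729; u2·a0=0.6939·6.528=4.530; a1+…+a3=3.612 < 4.530 ≤ a1+…+a4=6.528 → R4 fires; Z=9 E=6 D=5 P=7 A=1
Draw 11: a1=0.378, a2=2.247, a3=0.609, a4=1.458, a0=4.692; τ=−ln(0.6704)/4.692=0.085 → t=0.814; u2·a0=0.2525·4.692=1.185; a1=0.378 < 1.185 ≤ a1+a2=2.625 → R2 fires; Z=9 E=8 D=6 P=6 A=1
Draw 12: a1=0.378, a2=1.926, a3=0.522, a4=1.944, a0=4.770; τ=−ln(0.5952)/4.770=0.109 → t=0.923; u2·a0=0.7486·4.770=3.571; a1+…+a3=2.826 < 3.571 ≤ a1+…+a4=4.770 → R4 fires; Z=9 E=8 D=6 P=6 A=0
Draw 13: a1=0.000, a2=1.926, a3=0.522, a4=0.000, a0=2.448; τ=−ln(0.7959)/2.448=0.093 → t=1.016; u2·a0=0.6046·2.448=1.480; a1=0.000 < 1.480 ≤ a1+a2=1.926 → R2 fires; Z=9 E=10 D=7 P=5 A=0
Draw 14: a1=0.000, a2=1.605, a3=0.435, a4=0.000, a0=2.040; τ=−ln(0.2063)/2.040=0.774 → t=1.790; u2·a0=0.9967·2.040=2.033; a1+a2=1.605 < 2.033 ≤ a1+…+a3=2.040 → R3 fires; Z=11 E=10 D=7 P=4 A=0
Draw 15: a1=0.000, a2=1.284, a3=0.348, a4=0.000, a0=1.632; τ=−ln(0.8261)/1.632=0.117 → t=1.907 > T=1.85: stop.
Read off A at T=1.85: 0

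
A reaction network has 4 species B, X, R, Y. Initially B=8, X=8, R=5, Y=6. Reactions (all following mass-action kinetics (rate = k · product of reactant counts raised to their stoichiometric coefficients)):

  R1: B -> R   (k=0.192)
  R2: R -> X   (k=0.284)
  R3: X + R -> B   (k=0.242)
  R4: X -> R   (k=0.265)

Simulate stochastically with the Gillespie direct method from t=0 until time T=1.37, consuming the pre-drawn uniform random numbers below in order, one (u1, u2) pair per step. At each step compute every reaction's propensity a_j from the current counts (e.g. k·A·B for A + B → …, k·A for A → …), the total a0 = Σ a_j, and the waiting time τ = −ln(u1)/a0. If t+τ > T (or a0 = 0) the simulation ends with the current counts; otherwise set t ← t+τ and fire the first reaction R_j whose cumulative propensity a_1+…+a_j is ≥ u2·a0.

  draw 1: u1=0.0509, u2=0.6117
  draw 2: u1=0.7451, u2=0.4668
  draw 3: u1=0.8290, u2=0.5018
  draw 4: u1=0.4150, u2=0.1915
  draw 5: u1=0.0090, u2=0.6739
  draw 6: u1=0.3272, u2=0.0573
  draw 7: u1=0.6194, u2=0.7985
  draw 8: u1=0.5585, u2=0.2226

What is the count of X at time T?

X at T = 3

t=0.000: B=8 X=8 R=5 Y=6
Draw 1: a1=1.536, a2=1.420, a3=9.680, a4=2.120, a0=14.756; τ=−ln(0.0509)/14.756=0.202 → t=0.202; u2·a0=0.6117·14.756=9.026; a1+a2=2.956 < 9.026 ≤ a1+…+a3=12.636 → R3 fires; B=9 X=7 R=4 Y=6
Draw 2: a1=1.728, a2=1.136, a3=6.776, a4=1.855, a0=11.495; τ=−ln(0.7451)/11.495=0.026 → t=0.227; u2·a0=0.4668·11.495=5.366; a1+a2=2.864 < 5.366 ≤ a1+…+a3=9.640 → R3 fires; B=10 X=6 R=3 Y=6
Draw 3: a1=1.920, a2=0.852, a3=4.356, a4=1.590, a0=8.718; τ=−ln(0.8290)/8.718=0.022 → t=0.249; u2·a0=0.5018·8.718=4.375; a1+a2=2.772 < 4.375 ≤ a1+…+a3=7.128 → R3 fires; B=11 X=5 R=2 Y=6
Draw 4: a1=2.112, a2=0.568, a3=2.420, a4=1.325, a0=6.425; τ=−ln(0.4150)/6.425=0.137 → t=0.386; u2·a0=0.1915·6.425=1.230 ≤ a1=2.112 → R1 fires; B=10 X=5 R=3 Y=6
Draw 5: a1=1.920, a2=0.852, a3=3.630, a4=1.325, a0=7.727; τ=−ln(0.0090)/7.727=0.610 → t=0.995; u2·a0=0.6739·7.727=5.207; a1+a2=2.772 < 5.207 ≤ a1+…+a3=6.402 → R3 fires; B=11 X=4 R=2 Y=6
Draw 6: a1=2.112, a2=0.568, a3=1.936, a4=1.060, a0=5.676; τ=−ln(0.3272)/5.676=0.197 → t=1.192; u2·a0=0.0573·5.676=0.325 ≤ a1=2.112 → R1 fires; B=10 X=4 R=3 Y=6
Draw 7: a1=1.920, a2=0.852, a3=2.904, a4=1.060, a0=6.736; τ=−ln(0.6194)/6.736=0.071 → t=1.263; u2·a0=0.7985·6.736=5.379; a1+a2=2.772 < 5.379 ≤ a1+…+a3=5.676 → R3 fires; B=11 X=3 R=2 Y=6
Draw 8: a1=2.112, a2=0.568, a3=1.452, a4=0.795, a0=4.927; τ=−ln(0.5585)/4.927=0.118 → t=1.382 > T=1.37: stop.
Read off X at T=1.37: 3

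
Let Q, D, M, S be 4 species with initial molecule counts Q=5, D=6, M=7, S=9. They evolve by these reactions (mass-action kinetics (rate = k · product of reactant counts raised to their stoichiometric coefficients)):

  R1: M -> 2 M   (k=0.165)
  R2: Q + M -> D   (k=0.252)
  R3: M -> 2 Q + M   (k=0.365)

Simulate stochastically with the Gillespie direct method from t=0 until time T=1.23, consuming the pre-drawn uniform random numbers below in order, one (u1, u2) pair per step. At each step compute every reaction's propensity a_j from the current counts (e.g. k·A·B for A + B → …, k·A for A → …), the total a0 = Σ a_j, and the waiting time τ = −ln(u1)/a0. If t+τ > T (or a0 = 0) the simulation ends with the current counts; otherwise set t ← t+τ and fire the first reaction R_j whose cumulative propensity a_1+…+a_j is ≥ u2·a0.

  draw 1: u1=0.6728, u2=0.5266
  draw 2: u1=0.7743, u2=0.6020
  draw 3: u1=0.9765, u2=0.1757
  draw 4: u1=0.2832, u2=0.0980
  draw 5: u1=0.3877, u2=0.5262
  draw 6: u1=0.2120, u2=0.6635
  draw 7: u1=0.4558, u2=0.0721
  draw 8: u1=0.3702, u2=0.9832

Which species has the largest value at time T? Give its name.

t=0.000: Q=5 D=6 M=7 S=9
Draw 1: a1=1.155, a2=8.820, a3=2.555, a0=12.530; τ=−ln(0.6728)/12.530=0.032 → t=0.032; u2·a0=0.5266·12.530=6.598; a1=1.155 < 6.598 ≤ a1+a2=9.975 → R2 fires; Q=4 D=7 M=6 S=9
Draw 2: a1=0.990, a2=6.048, a3=2.190, a0=9.228; τ=−ln(0.7743)/9.228=0.028 → t=0.059; u2·a0=0.6020·9.228=5.555; a1=0.990 < 5.555 ≤ a1+a2=7.038 → R2 fires; Q=3 D=8 M=5 S=9
Draw 3: a1=0.825, a2=3.780, a3=1.825, a0=6.430; τ=−ln(0.9765)/6.430=0.004 → t=0.063; u2·a0=0.1757·6.430=1.130; a1=0.825 < 1.130 ≤ a1+a2=4.605 → R2 fires; Q=2 D=9 M=4 S=9
Draw 4: a1=0.660, a2=2.016, a3=1.460, a0=4.136; τ=−ln(0.2832)/4.136=0.305 → t=0.368; u2·a0=0.0980·4.136=0.405 ≤ a1=0.660 → R1 fires; Q=2 D=9 M=5 S=9
Draw 5: a1=0.825, a2=2.520, a3=1.825, a0=5.170; τ=−ln(0.3877)/5.170=0.183 → t=0.551; u2·a0=0.5262·5.170=2.720; a1=0.825 < 2.720 ≤ a1+a2=3.345 → R2 fires; Q=1 D=10 M=4 S=9
Draw 6: a1=0.660, a2=1.008, a3=1.460, a0=3.128; τ=−ln(0.2120)/3.128=0.496 → t=1.047; u2·a0=0.6635·3.128=2.075; a1+a2=1.668 < 2.075 ≤ a1+…+a3=3.128 → R3 fires; Q=3 D=10 M=4 S=9
Draw 7: a1=0.660, a2=3.024, a3=1.460, a0=5.144; τ=−ln(0.4558)/5.144=0.153 → t=1.200; u2·a0=0.0721·5.144=0.371 ≤ a1=0.660 → R1 fires; Q=3 D=10 M=5 S=9
Draw 8: a1=0.825, a2=3.780, a3=1.825, a0=6.430; τ=−ln(0.3702)/6.430=0.155 → t=1.355 > T=1.23: stop.
At T=1.23: Q=3 D=10 M=5 S=9; the largest is D.

Dominant species at T: D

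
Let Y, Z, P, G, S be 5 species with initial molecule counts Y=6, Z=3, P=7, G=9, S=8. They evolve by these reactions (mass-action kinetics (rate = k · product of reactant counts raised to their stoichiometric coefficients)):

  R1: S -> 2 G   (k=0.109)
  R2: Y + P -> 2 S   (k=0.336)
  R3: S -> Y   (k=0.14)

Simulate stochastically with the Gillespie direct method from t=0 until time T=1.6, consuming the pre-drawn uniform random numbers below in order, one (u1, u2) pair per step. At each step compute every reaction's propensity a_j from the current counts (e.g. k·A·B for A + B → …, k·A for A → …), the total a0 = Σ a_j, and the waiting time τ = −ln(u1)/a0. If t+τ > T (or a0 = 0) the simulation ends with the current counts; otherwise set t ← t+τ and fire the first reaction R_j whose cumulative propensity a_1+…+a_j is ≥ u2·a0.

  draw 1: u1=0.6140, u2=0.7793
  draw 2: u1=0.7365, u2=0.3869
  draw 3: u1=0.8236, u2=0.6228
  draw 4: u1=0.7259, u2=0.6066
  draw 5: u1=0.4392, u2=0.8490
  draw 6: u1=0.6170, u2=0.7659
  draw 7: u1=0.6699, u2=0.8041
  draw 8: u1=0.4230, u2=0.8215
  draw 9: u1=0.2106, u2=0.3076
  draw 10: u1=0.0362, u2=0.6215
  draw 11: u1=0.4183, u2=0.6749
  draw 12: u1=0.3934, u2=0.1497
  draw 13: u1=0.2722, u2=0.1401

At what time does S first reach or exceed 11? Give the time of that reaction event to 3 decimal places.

Threshold first reached at t = 0.055

t=0.000: Y=6 Z=3 P=7 G=9 S=8
Draw 1: a1=0.872, a2=14.112, a3=1.120, a0=16.104; τ=−ln(0.6140)/16.104=0.030 → t=0.030; u2·a0=0.7793·16.104=12.550; a1=0.872 < 12.550 ≤ a1+a2=14.984 → R2 fires; Y=5 Z=3 P=6 G=9 S=10
Draw 2: a1=1.090, a2=10.080, a3=1.400, a0=12.570; τ=−ln(0.7365)/12.570=0.024 → t=0.055; u2·a0=0.3869·12.570=4.863; a1=1.090 < 4.863 ≤ a1+a2=11.170 → R2 fires; Y=4 Z=3 P=5 G=9 S=12
Draw 3: a1=1.308, a2=6.720, a3=1.680, a0=9.708; τ=−ln(0.8236)/9.708=0.020 → t=0.075; u2·a0=0.6228·9.708=6.046; a1=1.308 < 6.046 ≤ a1+a2=8.028 → R2 fires; Y=3 Z=3 P=4 G=9 S=14
Draw 4: a1=1.526, a2=4.032, a3=1.960, a0=7.518; τ=−ln(0.7259)/7.518=0.043 → t=0.117; u2·a0=0.6066·7.518=4.560; a1=1.526 < 4.560 ≤ a1+a2=5.558 → R2 fires; Y=2 Z=3 P=3 G=9 S=16
Draw 5: a1=1.744, a2=2.016, a3=2.240, a0=6.000; τ=−ln(0.4392)/6.000=0.137 → t=0.254; u2·a0=0.8490·6.000=5.094; a1+a2=3.760 < 5.094 ≤ a1+…+a3=6.000 → R3 fires; Y=3 Z=3 P=3 G=9 S=15
Draw 6: a1=1.635, a2=3.024, a3=2.100, a0=6.759; τ=−ln(0.6170)/6.759=0.071 → t=0.326; u2·a0=0.7659·6.759=5.177; a1+a2=4.659 < 5.177 ≤ a1+…+a3=6.759 → R3 fires; Y=4 Z=3 P=3 G=9 S=14
Draw 7: a1=1.526, a2=4.032, a3=1.960, a0=7.518; τ=−ln(0.6699)/7.518=0.053 → t=0.379; u2·a0=0.8041·7.518=6.045; a1+a2=5.558 < 6.045 ≤ a1+…+a3=7.518 → R3 fires; Y=5 Z=3 P=3 G=9 S=13
Draw 8: a1=1.417, a2=5.040, a3=1.820, a0=8.277; τ=−ln(0.4230)/8.277=0.104 → t=0.483; u2·a0=0.8215·8.277=6.800; a1+a2=6.457 < 6.800 ≤ a1+…+a3=8.277 → R3 fires; Y=6 Z=3 P=3 G=9 S=12
Draw 9: a1=1.308, a2=6.048, a3=1.680, a0=9.036; τ=−ln(0.2106)/9.036=0.172 → t=0.655; u2·a0=0.3076·9.036=2.779; a1=1.308 < 2.779 ≤ a1+a2=7.356 → R2 fires; Y=5 Z=3 P=2 G=9 S=14
Draw 10: a1=1.526, a2=3.360, a3=1.960, a0=6.846; τ=−ln(0.0362)/6.846=0.485 → t=1.140; u2·a0=0.6215·6.846=4.255; a1=1.526 < 4.255 ≤ a1+a2=4.886 → R2 fires; Y=4 Z=3 P=1 G=9 S=16
Draw 11: a1=1.744, a2=1.344, a3=2.240, a0=5.328; τ=−ln(0.4183)/5.328=0.164 → t=1.304; u2·a0=0.6749·5.328=3.596; a1+a2=3.088 < 3.596 ≤ a1+…+a3=5.328 → R3 fires; Y=5 Z=3 P=1 G=9 S=15
Draw 12: a1=1.635, a2=1.680, a3=2.100, a0=5.415; τ=−ln(0.3934)/5.415=0.172 → t=1.476; u2·a0=0.1497·5.415=0.811 ≤ a1=1.635 → R1 fires; Y=5 Z=3 P=1 G=11 S=14
Draw 13: a1=1.526, a2=1.680, a3=1.960, a0=5.166; τ=−ln(0.2722)/5.166=0.252 → t=1.728 > T=1.6: stop.
S first becomes ≥ 11 when it reaches 12 at the event at t=0.055.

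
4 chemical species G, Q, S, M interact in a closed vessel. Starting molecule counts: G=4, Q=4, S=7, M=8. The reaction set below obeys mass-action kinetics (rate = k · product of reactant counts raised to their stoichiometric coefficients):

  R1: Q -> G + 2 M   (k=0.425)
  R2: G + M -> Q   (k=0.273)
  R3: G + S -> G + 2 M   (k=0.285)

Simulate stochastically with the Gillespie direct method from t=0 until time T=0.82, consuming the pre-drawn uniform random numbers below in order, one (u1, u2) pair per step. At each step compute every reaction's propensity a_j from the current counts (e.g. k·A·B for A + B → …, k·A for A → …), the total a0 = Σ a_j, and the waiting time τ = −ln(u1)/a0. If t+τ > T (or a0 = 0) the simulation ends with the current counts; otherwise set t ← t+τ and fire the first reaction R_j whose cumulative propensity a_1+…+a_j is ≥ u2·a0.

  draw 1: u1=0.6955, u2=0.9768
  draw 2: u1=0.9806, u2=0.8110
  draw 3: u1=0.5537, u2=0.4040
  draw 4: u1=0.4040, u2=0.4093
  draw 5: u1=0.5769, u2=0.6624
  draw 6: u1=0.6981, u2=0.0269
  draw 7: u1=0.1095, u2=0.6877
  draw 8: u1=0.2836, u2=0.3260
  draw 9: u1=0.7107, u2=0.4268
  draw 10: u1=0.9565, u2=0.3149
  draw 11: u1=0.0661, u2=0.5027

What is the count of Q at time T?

Q at T = 6

t=0.000: G=4 Q=4 S=7 M=8
Draw 1: a1=1.700, a2=8.736, a3=7.980, a0=18.416; τ=−ln(0.6955)/18.416=0.020 → t=0.020; u2·a0=0.9768·18.416=17.989; a1+a2=10.436 < 17.989 ≤ a1+…+a3=18.416 → R3 fires; G=4 Q=4 S=6 M=10
Draw 2: a1=1.700, a2=10.920, a3=6.840, a0=19.460; τ=−ln(0.9806)/19.460=0.001 → t=0.021; u2·a0=0.8110·19.460=15.782; a1+a2=12.620 < 15.782 ≤ a1+…+a3=19.460 → R3 fires; G=4 Q=4 S=5 M=12
Draw 3: a1=1.700, a2=13.104, a3=5.700, a0=20.504; τ=−ln(0.5537)/20.504=0.029 → t=0.050; u2·a0=0.4040·20.504=8.284; a1=1.700 < 8.284 ≤ a1+a2=14.804 → R2 fires; G=3 Q=5 S=5 M=11
Draw 4: a1=2.125, a2=9.009, a3=4.275, a0=15.409; τ=−ln(0.4040)/15.409=0.059 → t=0.108; u2·a0=0.4093·15.409=6.307; a1=2.125 < 6.307 ≤ a1+a2=11.134 → R2 fires; G=2 Q=6 S=5 M=10
Draw 5: a1=2.550, a2=5.460, a3=2.850, a0=10.860; τ=−ln(0.5769)/10.860=0.051 → t=0.159; u2·a0=0.6624·10.860=7.194; a1=2.550 < 7.194 ≤ a1+a2=8.010 → R2 fires; G=1 Q=7 S=5 M=9
Draw 6: a1=2.975, a2=2.457, a3=1.425, a0=6.857; τ=−ln(0.6981)/6.857=0.052 → t=0.211; u2·a0=0.0269·6.857=0.184 ≤ a1=2.975 → R1 fires; G=2 Q=6 S=5 M=11
Draw 7: a1=2.550, a2=6.006, a3=2.850, a0=11.406; τ=−ln(0.1095)/11.406=0.194 → t=0.405; u2·a0=0.6877·11.406=7.844; a1=2.550 < 7.844 ≤ a1+a2=8.556 → R2 fires; G=1 Q=7 S=5 M=10
Draw 8: a1=2.975, a2=2.730, a3=1.425, a0=7.130; τ=−ln(0.2836)/7.130=0.177 → t=0.582; u2·a0=0.3260·7.130=2.324 ≤ a1=2.975 → R1 fires; G=2 Q=6 S=5 M=12
Draw 9: a1=2.550, a2=6.552, a3=2.850, a0=11.952; τ=−ln(0.7107)/11.952=0.029 → t=0.611; u2·a0=0.4268·11.952=5.101; a1=2.550 < 5.101 ≤ a1+a2=9.102 → R2 fires; G=1 Q=7 S=5 M=11
Draw 10: a1=2.975, a2=3.003, a3=1.425, a0=7.403; τ=−ln(0.9565)/7.403=0.006 → t=0.617; u2·a0=0.3149·7.403=2.331 ≤ a1=2.975 → R1 fires; G=2 Q=6 S=5 M=13
Draw 11: a1=2.550, a2=7.098, a3=2.850, a0=12.498; τ=−ln(0.0661)/12.498=0.217 → t=0.834 > T=0.82: stop.
Read off Q at T=0.82: 6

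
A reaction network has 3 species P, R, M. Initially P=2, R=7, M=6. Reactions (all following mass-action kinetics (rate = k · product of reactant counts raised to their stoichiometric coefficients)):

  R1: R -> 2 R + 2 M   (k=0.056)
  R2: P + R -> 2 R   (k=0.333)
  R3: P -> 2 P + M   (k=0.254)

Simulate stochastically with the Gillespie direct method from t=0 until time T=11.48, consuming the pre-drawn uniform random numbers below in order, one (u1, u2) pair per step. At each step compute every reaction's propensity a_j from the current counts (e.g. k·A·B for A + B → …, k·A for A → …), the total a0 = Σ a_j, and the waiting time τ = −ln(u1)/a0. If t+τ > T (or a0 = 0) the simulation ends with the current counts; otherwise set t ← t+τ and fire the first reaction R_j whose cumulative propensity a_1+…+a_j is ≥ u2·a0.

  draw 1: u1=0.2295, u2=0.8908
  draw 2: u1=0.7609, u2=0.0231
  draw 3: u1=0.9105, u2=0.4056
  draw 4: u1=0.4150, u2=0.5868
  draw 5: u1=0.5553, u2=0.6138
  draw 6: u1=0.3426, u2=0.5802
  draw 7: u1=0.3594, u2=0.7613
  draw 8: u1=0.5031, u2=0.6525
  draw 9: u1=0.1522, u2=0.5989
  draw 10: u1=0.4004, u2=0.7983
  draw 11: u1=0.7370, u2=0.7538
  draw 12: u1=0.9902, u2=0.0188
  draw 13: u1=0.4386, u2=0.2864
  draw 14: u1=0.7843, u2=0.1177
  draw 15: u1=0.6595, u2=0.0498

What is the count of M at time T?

M at T = 30

t=0.000: P=2 R=7 M=6
Draw 1: a1=0.392, a2=4.662, a3=0.508, a0=5.562; τ=−ln(0.2295)/5.562=0.265 → t=0.265; u2·a0=0.8908·5.562=4.955; a1=0.392 < 4.955 ≤ a1+a2=5.054 → R2 fires; P=1 R=8 M=6
Draw 2: a1=0.448, a2=2.664, a3=0.254, a0=3.366; τ=−ln(0.7609)/3.366=0.081 → t=0.346; u2·a0=0.0231·3.366=0.078 ≤ a1=0.448 → R1 fires; P=1 R=9 M=8
Draw 3: a1=0.504, a2=2.997, a3=0.254, a0=3.755; τ=−ln(0.9105)/3.755=0.025 → t=0.371; u2·a0=0.4056·3.755=1.523; a1=0.504 < 1.523 ≤ a1+a2=3.501 → R2 fires; P=0 R=10 M=8
Draw 4: a1=0.560, a2=0.000, a3=0.000, a0=0.560; τ=−ln(0.4150)/0.560=1.570 → t=1.941; u2·a0=0.5868·0.560=0.329 ≤ a1=0.560 → R1 fires; P=0 R=11 M=10
Draw 5: a1=0.616, a2=0.000, a3=0.000, a0=0.616; τ=−ln(0.5553)/0.616=0.955 → t=2.896; u2·a0=0.6138·0.616=0.378 ≤ a1=0.616 → R1 fires; P=0 R=12 M=12
Draw 6: a1=0.672, a2=0.000, a3=0.000, a0=0.672; τ=−ln(0.3426)/0.672=1.594 → t=4.490; u2·a0=0.5802·0.672=0.390 ≤ a1=0.672 → R1 fires; P=0 R=13 M=14
Draw 7: a1=0.728, a2=0.000, a3=0.000, a0=0.728; τ=−ln(0.3594)/0.728=1.406 → t=5.896; u2·a0=0.7613·0.728=0.554 ≤ a1=0.728 → R1 fires; P=0 R=14 M=16
Draw 8: a1=0.784, a2=0.000, a3=0.000, a0=0.784; τ=−ln(0.5031)/0.784=0.876 → t=6.772; u2·a0=0.6525·0.784=0.512 ≤ a1=0.784 → R1 fires; P=0 R=15 M=18
Draw 9: a1=0.840, a2=0.000, a3=0.000, a0=0.840; τ=−ln(0.1522)/0.840=2.241 → t=9.013; u2·a0=0.5989·0.840=0.503 ≤ a1=0.840 → R1 fires; P=0 R=16 M=20
Draw 10: a1=0.896, a2=0.000, a3=0.000, a0=0.896; τ=−ln(0.4004)/0.896=1.022 → t=10.035; u2·a0=0.7983·0.896=0.715 ≤ a1=0.896 → R1 fires; P=0 R=17 M=22
Draw 11: a1=0.952, a2=0.000, a3=0.000, a0=0.952; τ=−ln(0.7370)/0.952=0.321 → t=10.355; u2·a0=0.7538·0.952=0.718 ≤ a1=0.952 → R1 fires; P=0 R=18 M=24
Draw 12: a1=1.008, a2=0.000, a3=0.000, a0=1.008; τ=−ln(0.9902)/1.008=0.010 → t=10.365; u2·a0=0.0188·1.008=0.019 ≤ a1=1.008 → R1 fires; P=0 R=19 M=26
Draw 13: a1=1.064, a2=0.000, a3=0.000, a0=1.064; τ=−ln(0.4386)/1.064=0.775 → t=11.140; u2·a0=0.2864·1.064=0.305 ≤ a1=1.064 → R1 fires; P=0 R=20 M=28
Draw 14: a1=1.120, a2=0.000, a3=0.000, a0=1.120; τ=−ln(0.7843)/1.120=0.217 → t=11.357; u2·a0=0.1177·1.120=0.132 ≤ a1=1.120 → R1 fires; P=0 R=21 M=30
Draw 15: a1=1.176, a2=0.000, a3=0.000, a0=1.176; τ=−ln(0.6595)/1.176=0.354 → t=11.711 > T=11.48: stop.
Read off M at T=11.48: 30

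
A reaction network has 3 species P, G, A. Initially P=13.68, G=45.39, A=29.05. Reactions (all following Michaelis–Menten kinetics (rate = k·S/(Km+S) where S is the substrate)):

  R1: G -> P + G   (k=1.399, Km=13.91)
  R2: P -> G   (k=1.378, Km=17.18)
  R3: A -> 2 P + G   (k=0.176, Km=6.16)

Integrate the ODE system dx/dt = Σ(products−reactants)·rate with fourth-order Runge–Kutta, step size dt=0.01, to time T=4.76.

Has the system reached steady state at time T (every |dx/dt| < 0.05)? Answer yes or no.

Steady state at T: no

RK4 with dt=0.01: 476 steps to T=4.76. Trajectory (selected grid times):
t=0.00: P=13.68 G=45.39 A=29.05
t=0.53: P=14.08 G=45.79 A=28.97
t=1.06: P=14.47 G=46.20 A=28.90
t=1.59: P=14.86 G=46.61 A=28.82
t=2.12: P=15.24 G=47.03 A=28.74
t=2.64: P=15.61 G=47.45 A=28.67
t=3.17: P=15.99 G=47.87 A=28.59
t=3.70: P=16.37 G=48.30 A=28.51
t=4.23: P=16.74 G=48.74 A=28.44
t=4.76: P=17.10 G=49.18 A=28.36
Rates at T: R1=1.0905, R2=0.6875, R3=0.1446
dx/dt at T (Σ net stoichiometry × rate): P=+0.6922, G=+0.8321, A=-0.1446
Largest |dx/dt| is |+0.8321| (G) ≥ 0.05 → not steady.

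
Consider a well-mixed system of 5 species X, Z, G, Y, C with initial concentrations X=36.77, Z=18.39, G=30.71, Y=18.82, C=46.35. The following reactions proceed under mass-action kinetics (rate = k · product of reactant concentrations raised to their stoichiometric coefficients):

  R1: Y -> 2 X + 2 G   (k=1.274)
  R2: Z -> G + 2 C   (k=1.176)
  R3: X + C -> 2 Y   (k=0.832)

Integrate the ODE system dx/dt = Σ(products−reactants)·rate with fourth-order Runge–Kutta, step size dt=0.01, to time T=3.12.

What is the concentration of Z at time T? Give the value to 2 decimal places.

Z at T = 0.47

RK4 with dt=0.01: 312 steps to T=3.12. Trajectory (selected grid times):
t=0.00: X=36.77 Z=18.39 G=30.71 Y=18.82 C=46.35
t=0.35: X=57.31 Z=12.19 G=115.52 Y=95.64 C=0.70
t=0.69: X=122.95 Z=8.17 G=193.71 Y=75.63 C=0.19
t=1.04: X=176.37 Z=5.41 G=255.50 Y=57.34 C=0.09
t=1.39: X=216.97 Z=3.59 G=301.63 Y=42.58 C=0.05
t=1.73: X=246.44 Z=2.40 G=334.66 Y=31.43 C=0.03
t=2.08: X=268.76 Z=1.59 G=359.42 Y=22.72 C=0.02
t=2.43: X=284.91 Z=1.06 G=377.19 Y=16.26 C=0.01
t=2.77: X=296.20 Z=0.71 G=389.53 Y=11.66 C=0.01
t=3.12: X=304.51 Z=0.47 G=398.56 Y=8.23 C=0.00
Read off Z at T=3.12: 0.47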